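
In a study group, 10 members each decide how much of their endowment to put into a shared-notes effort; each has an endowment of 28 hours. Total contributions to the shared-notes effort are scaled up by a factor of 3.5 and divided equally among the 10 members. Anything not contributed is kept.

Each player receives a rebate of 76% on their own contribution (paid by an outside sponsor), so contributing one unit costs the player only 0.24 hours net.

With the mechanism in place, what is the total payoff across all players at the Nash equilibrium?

1192.80 hours

Under the mechanism each unit contributed yields (3.5/10) / 0.24 = 1.4583 back to its contributor per unit of net cost, which exceeds 1, making full contribution the dominant choice for everyone.
At the Nash equilibrium everyone contributes 28. Group total payoff = 10 × (28 × 0.76 + 3.5 × 28) = 1192.80.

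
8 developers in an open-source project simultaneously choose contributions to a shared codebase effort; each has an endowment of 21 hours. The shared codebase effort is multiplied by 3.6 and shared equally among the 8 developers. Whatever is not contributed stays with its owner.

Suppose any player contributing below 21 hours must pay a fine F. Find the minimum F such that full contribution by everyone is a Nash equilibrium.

11.55 hours

Given the others contribute fully, the best deviation is to contribute 0 (any partial contribution still incurs the fine and gives up units whose private return 0.4500 is below 1).
Deviating from 21 to 0 saves 21 hours but forfeits the deviator's share of the drop in the shared codebase effort: 3.6/8 × 21 = 9.45.
So the deviation gain is 21 − 9.45 = 11.55, and the fine must be at least 11.55 hours to wipe it out.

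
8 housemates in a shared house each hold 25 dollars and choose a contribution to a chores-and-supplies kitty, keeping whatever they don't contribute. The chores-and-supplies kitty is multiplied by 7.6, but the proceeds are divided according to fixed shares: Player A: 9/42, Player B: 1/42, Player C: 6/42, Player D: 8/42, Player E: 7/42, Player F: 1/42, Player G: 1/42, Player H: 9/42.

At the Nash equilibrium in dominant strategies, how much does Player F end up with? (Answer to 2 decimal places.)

Each unit j contributes comes back to j as 7.6 × (j's share), so j prefers to contribute only if that share exceeds 1/7.6 = 0.1316; otherwise keeping the unit dominates.
Player A, Player C, Player D, Player E and Player H are above the threshold, contributing 25 each; the remaining 3 contribute 0. Total contributed: 125.
Player F keeps 25 and receives 7.6 × 125 × 1/42 = 22.62 from the chores-and-supplies kitty, for a payoff of 47.62.

47.62 dollars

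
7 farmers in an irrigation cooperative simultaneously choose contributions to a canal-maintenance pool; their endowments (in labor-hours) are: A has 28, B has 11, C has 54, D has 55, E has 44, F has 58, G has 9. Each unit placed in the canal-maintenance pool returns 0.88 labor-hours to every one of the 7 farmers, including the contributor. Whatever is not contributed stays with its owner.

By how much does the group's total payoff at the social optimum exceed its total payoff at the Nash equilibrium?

1336.44 labor-hours

The private return per contributed unit is 0.88 < 1 for everyone, so the Nash equilibrium is zero contribution and the group total is Σ E_j = 28 + 11 + 54 + 55 + 44 + 58 + 9 = 259.
Each contributed unit returns 6.160 to the group, so the social optimum is full contribution by everyone: group total = 6.160 × 259 = 1595.44.
Efficiency loss = (6.160 − 1) × 259 = 1336.44.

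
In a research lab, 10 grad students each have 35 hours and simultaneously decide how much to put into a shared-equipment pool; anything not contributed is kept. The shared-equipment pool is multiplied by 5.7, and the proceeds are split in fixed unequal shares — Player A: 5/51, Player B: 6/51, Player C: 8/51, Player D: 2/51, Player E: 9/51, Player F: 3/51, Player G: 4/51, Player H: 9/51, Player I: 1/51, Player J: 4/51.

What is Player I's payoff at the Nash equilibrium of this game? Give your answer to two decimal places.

42.82 hours

For player j, contributing a unit is worthwhile iff 5.7 × (j's share) ≥ 1, i.e. iff j's share is at least 0.1754.
The shares above 0.1754 belong to Player E and Player H, contributing 35 each; the remaining 8 contribute 0. Total contributed: 70.
Player I keeps 35 and receives 5.7 × 70 × 1/51 = 7.82 from the shared-equipment pool, for a payoff of 42.82.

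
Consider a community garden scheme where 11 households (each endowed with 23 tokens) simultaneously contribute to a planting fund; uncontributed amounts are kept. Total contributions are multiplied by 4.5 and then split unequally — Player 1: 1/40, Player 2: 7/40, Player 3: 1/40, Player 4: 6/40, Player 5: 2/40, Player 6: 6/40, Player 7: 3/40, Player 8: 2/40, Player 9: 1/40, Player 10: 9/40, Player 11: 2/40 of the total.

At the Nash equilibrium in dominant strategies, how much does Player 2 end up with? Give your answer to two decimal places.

41.11 tokens

A player with share s gets back 4.5·s per unit contributed, so full contribution is dominant for anyone with s > 1/4.5 = 0.2222 and zero contribution is dominant for anyone below.
Player 10 alone (share 9/40) is above the threshold, contributing 23; the remaining 10 contribute 0. Total contributed: 23.
Player 2 keeps 23 and receives 4.5 × 23 × 7/40 = 18.11 from the planting fund, for a payoff of 41.11.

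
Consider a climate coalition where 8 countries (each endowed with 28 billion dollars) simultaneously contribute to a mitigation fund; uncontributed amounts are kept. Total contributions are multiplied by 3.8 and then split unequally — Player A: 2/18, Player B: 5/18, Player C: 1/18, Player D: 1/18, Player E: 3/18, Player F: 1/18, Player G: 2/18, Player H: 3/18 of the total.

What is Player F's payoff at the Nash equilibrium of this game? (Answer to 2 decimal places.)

33.91 billion dollars

Player j's private return per contributed unit is 3.8 × (j's share). Contributing is weakly dominant for j when that share is at least 1/3.8 = 0.2632, and contributing 0 is dominant otherwise.
Player B alone (share 5/18) is above the threshold, contributing 28; the remaining 7 contribute 0. Total contributed: 28.
Player F keeps 28 and receives 3.8 × 28 × 1/18 = 5.91 from the mitigation fund, for a payoff of 33.91.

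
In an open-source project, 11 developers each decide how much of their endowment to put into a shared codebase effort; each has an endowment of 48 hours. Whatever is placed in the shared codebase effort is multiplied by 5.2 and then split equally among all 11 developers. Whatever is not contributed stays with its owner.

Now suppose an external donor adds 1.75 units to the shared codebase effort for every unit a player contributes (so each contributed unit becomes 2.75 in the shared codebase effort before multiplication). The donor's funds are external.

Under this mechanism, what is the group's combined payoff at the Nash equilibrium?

7550.40 hours

The effective private return per unit is now 5.2 × 2.75 / 11 = 1.3000 > 1, so every player's dominant strategy flips to full contribution.
At the Nash equilibrium everyone contributes 48. Group total payoff = 5.2 × 2.75 × 528 = 7550.40.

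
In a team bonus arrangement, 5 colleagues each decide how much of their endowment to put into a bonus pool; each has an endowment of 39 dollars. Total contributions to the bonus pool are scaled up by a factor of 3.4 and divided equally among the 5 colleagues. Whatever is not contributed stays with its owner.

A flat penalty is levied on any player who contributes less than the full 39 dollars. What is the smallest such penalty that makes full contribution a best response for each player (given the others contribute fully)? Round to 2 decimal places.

12.48 dollars

Given the others contribute fully, the best deviation is to contribute 0 (any partial contribution still incurs the fine and gives up units whose private return 0.6800 is below 1).
Deviating from 39 to 0 saves 39 dollars but forfeits the deviator's share of the drop in the bonus pool: 3.4/5 × 39 = 26.52.
So the deviation gain is 39 − 26.52 = 12.48, and the fine must be at least 12.48 dollars to wipe it out.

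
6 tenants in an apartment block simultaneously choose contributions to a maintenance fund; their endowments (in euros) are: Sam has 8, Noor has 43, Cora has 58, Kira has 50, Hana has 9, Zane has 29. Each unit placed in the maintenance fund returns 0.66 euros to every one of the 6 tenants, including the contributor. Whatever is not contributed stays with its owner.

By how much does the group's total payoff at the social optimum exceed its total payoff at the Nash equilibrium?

583.12 euros

The private return per contributed unit is 0.66 < 1 for everyone, so the Nash equilibrium is zero contribution and the group total is Σ E_j = 8 + 43 + 58 + 50 + 9 + 29 = 197.
Each contributed unit returns 3.960 to the group, so the social optimum is full contribution by everyone: group total = 3.960 × 197 = 780.12.
Efficiency loss = (3.960 − 1) × 197 = 583.12.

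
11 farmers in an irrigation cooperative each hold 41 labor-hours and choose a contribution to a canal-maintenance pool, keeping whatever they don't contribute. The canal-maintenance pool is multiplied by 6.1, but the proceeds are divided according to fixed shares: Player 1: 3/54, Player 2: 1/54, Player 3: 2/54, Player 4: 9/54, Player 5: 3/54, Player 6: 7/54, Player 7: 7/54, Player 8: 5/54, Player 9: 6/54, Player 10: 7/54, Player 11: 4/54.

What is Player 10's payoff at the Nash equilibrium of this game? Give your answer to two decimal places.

73.42 labor-hours

For player j, contributing a unit is worthwhile iff 6.1 × (j's share) ≥ 1, i.e. iff j's share is at least 0.1639.
Player 4 alone (share 9/54) is above the threshold, contributing 41; the remaining 10 contribute 0. Total contributed: 41.
Player 10 keeps 41 and receives 6.1 × 41 × 7/54 = 32.42 from the canal-maintenance pool, for a payoff of 73.42.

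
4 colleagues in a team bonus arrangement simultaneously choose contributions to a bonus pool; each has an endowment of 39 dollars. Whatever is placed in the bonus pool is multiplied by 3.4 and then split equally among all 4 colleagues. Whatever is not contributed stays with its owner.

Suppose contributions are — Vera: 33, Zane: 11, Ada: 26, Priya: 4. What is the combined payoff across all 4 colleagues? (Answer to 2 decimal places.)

333.60 dollars

Total contributed: 33 + 11 + 26 + 4 = 74; total kept: 4 × 39 − 74 = 82.
The bonus pool pays out 3.4 × 74 = 251.60 in aggregate.
Group total = 82 + 251.60 = 333.60.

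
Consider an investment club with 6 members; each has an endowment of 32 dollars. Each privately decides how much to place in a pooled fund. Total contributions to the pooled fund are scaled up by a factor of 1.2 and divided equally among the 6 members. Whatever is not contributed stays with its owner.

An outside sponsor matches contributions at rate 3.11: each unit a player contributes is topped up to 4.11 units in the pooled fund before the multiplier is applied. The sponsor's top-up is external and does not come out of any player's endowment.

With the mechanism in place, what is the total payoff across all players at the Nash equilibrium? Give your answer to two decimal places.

192.00 dollars

With the mechanism, a contributed unit returns 1.2 × 4.11 / 6 = 0.8220 per unit of net cost — still below 1 — so contributing 0 remains dominant for every player.
At the Nash equilibrium no one contributes; group total payoff = 6 × 32 = 192.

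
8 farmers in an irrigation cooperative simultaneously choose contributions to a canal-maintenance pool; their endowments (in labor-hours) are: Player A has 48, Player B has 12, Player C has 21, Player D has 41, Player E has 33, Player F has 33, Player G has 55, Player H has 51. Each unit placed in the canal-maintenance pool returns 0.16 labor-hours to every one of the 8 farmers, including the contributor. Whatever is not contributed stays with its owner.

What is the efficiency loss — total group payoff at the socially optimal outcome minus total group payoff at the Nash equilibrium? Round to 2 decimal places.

The private return per contributed unit is 0.16 < 1 for everyone, so the Nash equilibrium is zero contribution and the group total is Σ E_j = 48 + 12 + 21 + 41 + 33 + 33 + 55 + 51 = 294.
Each contributed unit returns 1.280 to the group, so the social optimum is full contribution by everyone: group total = 1.280 × 294 = 376.32.
Efficiency loss = (1.280 − 1) × 294 = 82.32.

82.32 labor-hours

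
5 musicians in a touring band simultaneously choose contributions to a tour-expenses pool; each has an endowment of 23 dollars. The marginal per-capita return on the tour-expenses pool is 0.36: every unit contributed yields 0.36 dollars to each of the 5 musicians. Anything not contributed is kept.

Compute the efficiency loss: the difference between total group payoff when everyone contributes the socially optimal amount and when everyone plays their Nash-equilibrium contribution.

92.00 dollars

The private return per contributed unit is 0.36 < 1, so contributing 0 is dominant for every player. At the Nash equilibrium everyone keeps their 23, and the group total is 5 × 23 = 115.
Each contributed unit returns 1.800 to the group as a whole (0.36 to each of 5 players), which exceeds 1, so the social optimum is full contribution: group total = 1.800 × 115 = 207.00.
Efficiency loss = 207.00 − 115 = 92.00.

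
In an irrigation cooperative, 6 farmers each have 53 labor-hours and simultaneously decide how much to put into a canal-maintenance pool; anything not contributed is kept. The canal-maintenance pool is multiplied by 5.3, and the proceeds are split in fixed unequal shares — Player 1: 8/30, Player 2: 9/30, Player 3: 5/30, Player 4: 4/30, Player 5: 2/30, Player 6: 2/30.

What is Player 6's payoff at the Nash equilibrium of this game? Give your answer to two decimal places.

For player j, contributing a unit is worthwhile iff 5.3 × (j's share) ≥ 1, i.e. iff j's share is at least 0.1887.
The shares above 0.1887 belong to Player 1 and Player 2, contributing 53 each; the remaining 4 contribute 0. Total contributed: 106.
Player 6 keeps 53 and receives 5.3 × 106 × 2/30 = 37.45 from the canal-maintenance pool, for a payoff of 90.45.

90.45 labor-hours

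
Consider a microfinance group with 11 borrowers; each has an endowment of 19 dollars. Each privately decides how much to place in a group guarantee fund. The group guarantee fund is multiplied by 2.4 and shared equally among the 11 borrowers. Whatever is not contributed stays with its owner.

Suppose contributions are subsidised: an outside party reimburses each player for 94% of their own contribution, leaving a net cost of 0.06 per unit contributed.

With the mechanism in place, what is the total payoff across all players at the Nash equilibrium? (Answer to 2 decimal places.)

With the mechanism, a contributed unit returns (2.4/11) / 0.06 = 3.6364 per unit of net cost to the contributor — now above 1 — so contributing fully is weakly dominant for every player.
At the Nash equilibrium everyone contributes 19. Group total payoff = 11 × (19 × 0.94 + 2.4 × 19) = 698.06.

698.06 dollars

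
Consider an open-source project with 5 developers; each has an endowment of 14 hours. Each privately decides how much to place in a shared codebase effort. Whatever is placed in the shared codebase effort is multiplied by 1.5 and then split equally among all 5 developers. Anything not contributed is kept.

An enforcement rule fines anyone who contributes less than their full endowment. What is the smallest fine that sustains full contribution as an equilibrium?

9.80 hours

Given the others contribute fully, the best deviation is to contribute 0 (any partial contribution still incurs the fine and gives up units whose private return 0.3000 is below 1).
Deviating from 14 to 0 saves 14 hours but forfeits the deviator's share of the drop in the shared codebase effort: 1.5/5 × 14 = 4.20.
So the deviation gain is 14 − 4.20 = 9.80, and the fine must be at least 9.80 hours to wipe it out.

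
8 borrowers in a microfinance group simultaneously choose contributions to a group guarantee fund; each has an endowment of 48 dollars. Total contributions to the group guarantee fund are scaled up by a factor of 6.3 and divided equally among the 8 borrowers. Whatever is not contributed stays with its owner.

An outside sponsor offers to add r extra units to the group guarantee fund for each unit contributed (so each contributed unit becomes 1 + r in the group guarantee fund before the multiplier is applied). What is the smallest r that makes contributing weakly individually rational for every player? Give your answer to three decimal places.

0.270

With matching at rate r, one contributed unit becomes (1 + r) in the group guarantee fund and returns 6.3 × (1 + r) / 8 to the contributor.
Setting this equal to 1: 1 + r = 8/6.3 = 1.2698.
So the minimum matching rate is r = 1.2698 − 1 = 0.270.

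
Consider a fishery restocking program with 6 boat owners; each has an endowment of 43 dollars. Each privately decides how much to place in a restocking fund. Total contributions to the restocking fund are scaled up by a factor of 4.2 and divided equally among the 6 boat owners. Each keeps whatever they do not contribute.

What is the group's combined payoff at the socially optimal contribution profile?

1083.60 dollars

Each contributed unit returns 4.200 to the group as a whole (0.7000 to each of 6 players), which exceeds 1, so the social optimum is full contribution: group total = 4.200 × 258 = 1083.60.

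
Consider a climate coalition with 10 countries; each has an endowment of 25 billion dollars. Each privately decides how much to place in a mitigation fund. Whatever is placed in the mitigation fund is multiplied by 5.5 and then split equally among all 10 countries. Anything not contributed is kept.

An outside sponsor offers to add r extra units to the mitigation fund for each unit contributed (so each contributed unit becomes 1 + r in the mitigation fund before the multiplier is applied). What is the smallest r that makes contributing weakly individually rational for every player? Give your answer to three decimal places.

0.818

With matching at rate r, one contributed unit becomes (1 + r) in the mitigation fund and returns 5.5 × (1 + r) / 10 to the contributor.
Setting this equal to 1: 1 + r = 10/5.5 = 1.8182.
So the minimum matching rate is r = 1.8182 − 1 = 0.818.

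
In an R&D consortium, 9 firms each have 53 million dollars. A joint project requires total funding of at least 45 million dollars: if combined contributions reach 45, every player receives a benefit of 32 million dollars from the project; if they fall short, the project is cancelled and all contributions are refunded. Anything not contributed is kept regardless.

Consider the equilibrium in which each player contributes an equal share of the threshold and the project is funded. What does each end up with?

Equal share of the threshold: 45/9 = 5.
At this profile no one gains by cutting their contribution: any cut drops the total below 45, the project is cancelled, contributions are refunded, and the deviator ends with 53, which is less than 53 − 5 + 32 = 80. Contributing more than 5 just wastes the excess. So contributing exactly 5 is a best response.
Each player's payoff: 53 − 5 + 32 = 80.

80 million dollars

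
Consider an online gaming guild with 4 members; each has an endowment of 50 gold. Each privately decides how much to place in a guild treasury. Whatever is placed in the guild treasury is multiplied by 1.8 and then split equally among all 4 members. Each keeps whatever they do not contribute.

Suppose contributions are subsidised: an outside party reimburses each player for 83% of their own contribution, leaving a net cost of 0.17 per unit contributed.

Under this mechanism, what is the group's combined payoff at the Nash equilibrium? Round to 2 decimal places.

526.00 gold

The effective private return per unit is now (1.8/4) / 0.17 = 2.6471 > 1, so every player's dominant strategy flips to full contribution.
So the Nash equilibrium is full contribution by all 4; the group earns 4 × (50 × 0.83 + 1.8 × 50) = 526.00.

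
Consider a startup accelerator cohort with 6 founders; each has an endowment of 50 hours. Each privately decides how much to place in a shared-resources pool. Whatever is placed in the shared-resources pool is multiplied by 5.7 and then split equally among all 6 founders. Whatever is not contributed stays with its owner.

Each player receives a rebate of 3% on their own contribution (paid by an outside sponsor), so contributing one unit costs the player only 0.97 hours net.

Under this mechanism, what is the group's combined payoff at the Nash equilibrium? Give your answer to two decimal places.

300.00 hours

The effective private return is (5.7/6) / 0.97 = 0.9794, which is still under 1, so the mechanism doesn't change anyone's dominant strategy: zero contribution.
Everyone keeps their endowment and the group total is 6 × 50 = 300.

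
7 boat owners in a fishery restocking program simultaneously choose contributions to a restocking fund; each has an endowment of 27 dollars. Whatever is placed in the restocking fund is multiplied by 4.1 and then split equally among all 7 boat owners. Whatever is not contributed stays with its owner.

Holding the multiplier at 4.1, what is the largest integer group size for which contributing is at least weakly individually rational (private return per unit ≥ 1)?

Private return per unit is 4.1/(group size), which is ≥ 1 whenever the group size is ≤ 4.1.
The largest such integer is 4.

4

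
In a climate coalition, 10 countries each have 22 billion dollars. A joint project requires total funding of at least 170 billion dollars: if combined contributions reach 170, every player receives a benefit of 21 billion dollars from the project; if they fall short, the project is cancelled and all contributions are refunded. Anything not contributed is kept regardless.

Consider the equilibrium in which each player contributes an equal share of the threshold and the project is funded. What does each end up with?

Equal share of the threshold: 170/10 = 17.
At this profile no one gains by cutting their contribution: any cut drops the total below 170, the project is cancelled, contributions are refunded, and the deviator ends with 22, which is less than 22 − 17 + 21 = 26. Contributing more than 17 just wastes the excess. So contributing exactly 17 is a best response.
Each player's payoff: 22 − 17 + 21 = 26.

26 billion dollars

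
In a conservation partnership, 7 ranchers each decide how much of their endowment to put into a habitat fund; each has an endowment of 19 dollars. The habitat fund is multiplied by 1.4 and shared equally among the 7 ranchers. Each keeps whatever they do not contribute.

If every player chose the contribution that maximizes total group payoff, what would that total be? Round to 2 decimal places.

186.20 dollars

Each contributed unit returns 1.400 to the group as a whole (0.2000 to each of 7 players), which exceeds 1, so the social optimum is full contribution: group total = 1.400 × 133 = 186.20.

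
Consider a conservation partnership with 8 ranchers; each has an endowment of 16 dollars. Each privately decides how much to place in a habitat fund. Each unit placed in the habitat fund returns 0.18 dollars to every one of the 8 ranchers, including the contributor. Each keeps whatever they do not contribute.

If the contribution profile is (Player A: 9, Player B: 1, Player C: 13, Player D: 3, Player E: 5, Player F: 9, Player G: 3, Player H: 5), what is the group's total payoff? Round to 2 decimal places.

149.12 dollars

Total contributed: 9 + 1 + 13 + 3 + 5 + 9 + 3 + 5 = 48; total kept: 8 × 16 − 48 = 80.
The habitat fund pays out 0.18 × 8 × 48 = 69.12 in aggregate.
Group total = 80 + 69.12 = 149.12.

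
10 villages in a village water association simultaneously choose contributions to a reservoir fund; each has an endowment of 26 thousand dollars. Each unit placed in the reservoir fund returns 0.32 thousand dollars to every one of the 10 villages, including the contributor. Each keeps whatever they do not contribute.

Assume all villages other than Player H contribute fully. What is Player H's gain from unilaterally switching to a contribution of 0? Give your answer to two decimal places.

17.68 thousand dollars

Switching from a contribution of 26 to 0 lets Player H keep an extra 26 thousand dollars, but lowers the reservoir fund by 26, which costs Player H their own share of that drop: 0.32 × 26 = 8.32.
Net gain = 26 − 8.32 = 17.68. The private return per contributed unit (0.32) is below 1, so free-riding is indeed the best response regardless of what the others do.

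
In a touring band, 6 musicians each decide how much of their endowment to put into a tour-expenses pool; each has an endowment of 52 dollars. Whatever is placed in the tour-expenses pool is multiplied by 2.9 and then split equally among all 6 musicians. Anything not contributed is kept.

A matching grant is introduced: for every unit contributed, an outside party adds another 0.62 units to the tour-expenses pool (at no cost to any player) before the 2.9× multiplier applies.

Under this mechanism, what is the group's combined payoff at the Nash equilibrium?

With the mechanism, a contributed unit returns 2.9 × 1.62 / 6 = 0.7830 per unit of net cost — still below 1 — so contributing 0 remains dominant for every player.
Everyone keeps their endowment and the group total is 6 × 52 = 312.

312.00 dollars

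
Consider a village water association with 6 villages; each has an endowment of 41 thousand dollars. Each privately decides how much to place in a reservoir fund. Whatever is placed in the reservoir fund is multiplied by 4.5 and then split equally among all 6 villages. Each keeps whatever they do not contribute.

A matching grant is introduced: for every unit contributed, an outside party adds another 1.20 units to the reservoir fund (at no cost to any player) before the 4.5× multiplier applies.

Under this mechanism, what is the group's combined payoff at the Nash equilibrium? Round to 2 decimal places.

With the mechanism, a contributed unit returns 4.5 × 2.20 / 6 = 1.6500 per unit of net cost to the contributor — now above 1 — so contributing fully is weakly dominant for every player.
At the Nash equilibrium everyone contributes 41. Group total payoff = 4.5 × 2.20 × 246 = 2435.40.

2435.40 thousand dollars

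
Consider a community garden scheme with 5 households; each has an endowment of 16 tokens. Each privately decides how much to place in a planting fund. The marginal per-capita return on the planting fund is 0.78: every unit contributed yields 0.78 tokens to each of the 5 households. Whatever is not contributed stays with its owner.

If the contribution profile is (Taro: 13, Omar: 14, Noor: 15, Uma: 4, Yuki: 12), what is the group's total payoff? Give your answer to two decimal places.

248.20 tokens

Total contributed: 13 + 14 + 15 + 4 + 12 = 58; total kept: 5 × 16 − 58 = 22.
The planting fund pays out 0.78 × 5 × 58 = 226.20 in aggregate.
Group total = 22 + 226.20 = 248.20.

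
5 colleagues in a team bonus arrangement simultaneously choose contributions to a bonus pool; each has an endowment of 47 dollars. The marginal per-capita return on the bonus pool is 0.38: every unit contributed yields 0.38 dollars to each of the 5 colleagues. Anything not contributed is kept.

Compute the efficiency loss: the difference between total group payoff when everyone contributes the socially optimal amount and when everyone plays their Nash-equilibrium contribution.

The private return per contributed unit is 0.38 < 1, so contributing 0 is dominant for every player. At the Nash equilibrium everyone keeps their 47, and the group total is 5 × 47 = 235.
Each contributed unit returns 1.900 to the group as a whole (0.38 to each of 5 players), which exceeds 1, so the social optimum is full contribution: group total = 1.900 × 235 = 446.50.
Efficiency loss = 446.50 − 235 = 211.50.

211.50 dollars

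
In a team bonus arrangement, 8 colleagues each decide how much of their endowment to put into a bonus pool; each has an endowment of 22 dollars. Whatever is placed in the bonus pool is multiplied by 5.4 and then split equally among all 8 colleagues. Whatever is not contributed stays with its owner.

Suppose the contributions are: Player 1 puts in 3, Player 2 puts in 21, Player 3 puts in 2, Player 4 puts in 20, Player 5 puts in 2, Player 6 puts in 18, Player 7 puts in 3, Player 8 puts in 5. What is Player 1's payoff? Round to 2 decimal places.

Total contributed: 3 + 21 + 2 + 20 + 2 + 18 + 3 + 5 = 74.
Each receives 5.4 × 74 / 8 = 49.95 from the bonus pool.
Player 1 keeps 22 − 3 = 19, so Player 1's payoff is 19 + 49.95 = 68.95.

68.95 dollars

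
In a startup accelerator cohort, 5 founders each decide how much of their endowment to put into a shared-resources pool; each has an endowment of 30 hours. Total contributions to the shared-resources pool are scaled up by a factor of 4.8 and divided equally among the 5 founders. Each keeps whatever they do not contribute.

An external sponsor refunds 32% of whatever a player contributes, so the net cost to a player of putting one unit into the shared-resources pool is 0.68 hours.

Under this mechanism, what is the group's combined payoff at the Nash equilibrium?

With the mechanism, a contributed unit returns (4.8/5) / 0.68 = 1.4118 per unit of net cost to the contributor — now above 1 — so contributing fully is weakly dominant for every player.
So the Nash equilibrium is full contribution by all 5; the group earns 5 × (30 × 0.32 + 4.8 × 30) = 768.00.

768.00 hours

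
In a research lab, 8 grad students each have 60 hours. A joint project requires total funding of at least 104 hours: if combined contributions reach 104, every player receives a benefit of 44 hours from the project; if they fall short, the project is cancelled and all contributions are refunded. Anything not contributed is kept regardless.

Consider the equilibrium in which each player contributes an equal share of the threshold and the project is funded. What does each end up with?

91 hours

Equal share of the threshold: 104/8 = 13.
At this profile no one gains by cutting their contribution: any cut drops the total below 104, the project is cancelled, contributions are refunded, and the deviator ends with 60, which is less than 60 − 13 + 44 = 91. Contributing more than 13 just wastes the excess. So contributing exactly 13 is a best response.
Each player's payoff: 60 − 13 + 44 = 91.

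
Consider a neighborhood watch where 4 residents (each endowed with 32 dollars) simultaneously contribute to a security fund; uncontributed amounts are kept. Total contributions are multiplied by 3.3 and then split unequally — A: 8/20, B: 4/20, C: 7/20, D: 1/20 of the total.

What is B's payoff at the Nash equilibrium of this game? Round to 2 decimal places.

For player j, contributing a unit is worthwhile iff 3.3 × (j's share) ≥ 1, i.e. iff j's share is at least 0.3030.
The shares above 0.3030 belong to A and C, contributing 32 each; the remaining 2 contribute 0. Total contributed: 64.
B keeps 32 and receives 3.3 × 64 × 4/20 = 42.24 from the security fund, for a payoff of 74.24.

74.24 dollars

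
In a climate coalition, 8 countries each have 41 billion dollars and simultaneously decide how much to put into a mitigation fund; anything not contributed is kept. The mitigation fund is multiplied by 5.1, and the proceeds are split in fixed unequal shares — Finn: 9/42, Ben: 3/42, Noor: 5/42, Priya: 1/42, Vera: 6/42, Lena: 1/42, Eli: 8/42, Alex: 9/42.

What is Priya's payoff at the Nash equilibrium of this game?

Player j's private return per contributed unit is 5.1 × (j's share). Contributing is weakly dominant for j when that share is at least 1/5.1 = 0.1961, and contributing 0 is dominant otherwise.
The shares above 0.1961 belong to Finn and Alex, contributing 41 each; the remaining 6 contribute 0. Total contributed: 82.
Priya keeps 41 and receives 5.1 × 82 × 1/42 = 9.96 from the mitigation fund, for a payoff of 50.96.

50.96 billion dollars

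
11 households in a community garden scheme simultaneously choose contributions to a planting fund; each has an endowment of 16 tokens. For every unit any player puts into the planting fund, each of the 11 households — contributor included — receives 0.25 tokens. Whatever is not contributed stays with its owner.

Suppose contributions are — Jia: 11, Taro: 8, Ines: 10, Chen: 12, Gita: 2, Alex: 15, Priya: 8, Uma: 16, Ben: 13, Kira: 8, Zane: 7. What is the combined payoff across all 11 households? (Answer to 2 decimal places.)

Total contributed: 11 + 8 + 10 + 12 + 2 + 15 + 8 + 16 + 13 + 8 + 7 = 110; total kept: 11 × 16 − 110 = 66.
The planting fund pays out 0.25 × 11 × 110 = 302.50 in aggregate.
Group total = 66 + 302.50 = 368.50.

368.50 tokens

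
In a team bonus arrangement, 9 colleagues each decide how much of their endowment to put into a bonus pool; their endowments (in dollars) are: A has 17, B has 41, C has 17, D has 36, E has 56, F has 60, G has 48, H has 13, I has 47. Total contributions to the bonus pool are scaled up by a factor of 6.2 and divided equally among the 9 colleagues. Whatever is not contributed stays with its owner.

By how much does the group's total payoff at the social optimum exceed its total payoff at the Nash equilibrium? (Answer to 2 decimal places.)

The private return per contributed unit is 6.2/9 = 0.6889 < 1 for every player regardless of endowment, so the Nash equilibrium is zero contribution and the group total is Σ E_j = 17 + 41 + 17 + 36 + 56 + 60 + 48 + 13 + 47 = 335.
Each contributed unit returns 6.200 to the group, so the social optimum is full contribution by everyone: group total = 6.200 × 335 = 2077.00.
Efficiency loss = (6.200 − 1) × 335 = 1742.00.

1742.00 dollars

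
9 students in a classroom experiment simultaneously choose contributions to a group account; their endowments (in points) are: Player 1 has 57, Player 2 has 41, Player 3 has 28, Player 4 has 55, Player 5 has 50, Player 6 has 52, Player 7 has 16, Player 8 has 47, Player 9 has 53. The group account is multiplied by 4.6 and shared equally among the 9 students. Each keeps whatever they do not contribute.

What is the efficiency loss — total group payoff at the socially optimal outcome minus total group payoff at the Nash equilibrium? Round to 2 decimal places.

The private return per contributed unit is 4.6/9 = 0.5111 < 1 for every player regardless of endowment, so the Nash equilibrium is zero contribution and the group total is Σ E_j = 57 + 41 + 28 + 55 + 50 + 52 + 16 + 47 + 53 = 399.
Each contributed unit returns 4.600 to the group, so the social optimum is full contribution by everyone: group total = 4.600 × 399 = 1835.40.
Efficiency loss = (4.600 − 1) × 399 = 1436.40.

1436.40 points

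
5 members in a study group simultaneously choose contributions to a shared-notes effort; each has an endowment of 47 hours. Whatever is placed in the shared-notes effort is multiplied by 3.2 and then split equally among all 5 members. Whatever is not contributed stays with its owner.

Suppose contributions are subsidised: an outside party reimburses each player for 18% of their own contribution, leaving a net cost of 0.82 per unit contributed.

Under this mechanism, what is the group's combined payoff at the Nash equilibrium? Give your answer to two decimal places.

Even with the mechanism, each unit contributed returns only (3.2/5) / 0.82 = 0.7805 per unit of net cost, so contributing nothing is still dominant.
At the Nash equilibrium no one contributes; group total payoff = 5 × 47 = 235.

235.00 hours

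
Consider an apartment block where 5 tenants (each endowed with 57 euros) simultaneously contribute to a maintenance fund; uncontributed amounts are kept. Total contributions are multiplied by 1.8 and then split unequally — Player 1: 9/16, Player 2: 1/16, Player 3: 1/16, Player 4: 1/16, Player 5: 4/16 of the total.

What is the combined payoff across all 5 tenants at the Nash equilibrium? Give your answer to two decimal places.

330.60 euros

Each unit j contributes comes back to j as 1.8 × (j's share), so j prefers to contribute only if that share exceeds 1/1.8 = 0.5556; otherwise keeping the unit dominates.
Player 1 alone (share 9/16) is above the threshold, contributing 57; the remaining 4 contribute 0. Total contributed: 57.
The maintenance fund pays out 1.8 × 57 = 102.60 in total (split across the unequal shares, but the aggregate is all that matters for the group sum).
The 4 free-riders keep 57 each, adding 228. Group total = 228 + 102.60 = 330.60.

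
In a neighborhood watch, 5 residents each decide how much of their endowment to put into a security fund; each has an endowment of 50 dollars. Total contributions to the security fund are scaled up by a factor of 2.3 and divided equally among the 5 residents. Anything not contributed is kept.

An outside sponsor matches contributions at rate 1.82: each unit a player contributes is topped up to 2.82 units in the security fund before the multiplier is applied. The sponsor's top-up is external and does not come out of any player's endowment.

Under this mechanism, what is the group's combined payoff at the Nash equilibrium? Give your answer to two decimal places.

1621.50 dollars

Under the mechanism each unit contributed yields 2.3 × 2.82 / 5 = 1.2972 back to its contributor per unit of net cost, which exceeds 1, making full contribution the dominant choice for everyone.
At the Nash equilibrium everyone contributes 50. Group total payoff = 2.3 × 2.82 × 250 = 1621.50.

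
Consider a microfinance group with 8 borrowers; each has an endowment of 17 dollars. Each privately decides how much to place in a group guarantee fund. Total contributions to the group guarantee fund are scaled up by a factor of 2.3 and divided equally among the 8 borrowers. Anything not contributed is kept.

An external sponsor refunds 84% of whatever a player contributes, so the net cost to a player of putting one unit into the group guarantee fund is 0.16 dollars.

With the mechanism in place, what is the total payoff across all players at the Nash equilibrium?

With the mechanism, a contributed unit returns (2.3/8) / 0.16 = 1.7969 per unit of net cost to the contributor — now above 1 — so contributing fully is weakly dominant for every player.
So the Nash equilibrium is full contribution by all 8; the group earns 8 × (17 × 0.84 + 2.3 × 17) = 427.04.

427.04 dollars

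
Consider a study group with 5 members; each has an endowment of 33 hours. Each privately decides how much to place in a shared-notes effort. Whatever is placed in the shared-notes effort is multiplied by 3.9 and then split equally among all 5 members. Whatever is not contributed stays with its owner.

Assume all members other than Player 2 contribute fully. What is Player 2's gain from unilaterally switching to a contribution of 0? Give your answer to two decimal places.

7.26 hours

Switching from a contribution of 33 to 0 lets Player 2 keep an extra 33 hours, but lowers the shared-notes effort by 33, which costs Player 2 their own share of that drop: 3.9/5 × 33 = 25.74.
Net gain = 33 − 25.74 = 7.26. The private return per contributed unit (0.7800) is below 1, so free-riding is indeed the best response regardless of what the others do.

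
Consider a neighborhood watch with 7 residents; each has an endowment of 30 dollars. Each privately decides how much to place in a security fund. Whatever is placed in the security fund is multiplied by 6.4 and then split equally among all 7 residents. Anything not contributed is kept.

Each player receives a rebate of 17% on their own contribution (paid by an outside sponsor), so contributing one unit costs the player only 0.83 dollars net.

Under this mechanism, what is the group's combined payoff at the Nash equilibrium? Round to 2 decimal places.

1379.70 dollars

The effective private return per unit is now (6.4/7) / 0.83 = 1.1015 > 1, so every player's dominant strategy flips to full contribution.
So the Nash equilibrium is full contribution by all 7; the group earns 7 × (30 × 0.17 + 6.4 × 30) = 1379.70.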